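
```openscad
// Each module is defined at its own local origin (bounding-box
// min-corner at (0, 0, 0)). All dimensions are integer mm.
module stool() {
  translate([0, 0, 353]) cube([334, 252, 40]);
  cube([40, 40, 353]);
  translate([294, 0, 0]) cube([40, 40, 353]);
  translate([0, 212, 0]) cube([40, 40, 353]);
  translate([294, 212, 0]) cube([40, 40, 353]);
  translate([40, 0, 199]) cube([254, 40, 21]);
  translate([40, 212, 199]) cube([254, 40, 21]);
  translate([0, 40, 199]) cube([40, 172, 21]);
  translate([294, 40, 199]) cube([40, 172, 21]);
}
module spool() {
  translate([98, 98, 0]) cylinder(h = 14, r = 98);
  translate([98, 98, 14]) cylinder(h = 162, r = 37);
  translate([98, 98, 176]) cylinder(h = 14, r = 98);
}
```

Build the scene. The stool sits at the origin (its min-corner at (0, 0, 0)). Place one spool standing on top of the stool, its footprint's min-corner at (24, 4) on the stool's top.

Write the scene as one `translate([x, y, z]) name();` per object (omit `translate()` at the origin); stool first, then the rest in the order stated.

stool();
translate([24, 4, 393]) spool();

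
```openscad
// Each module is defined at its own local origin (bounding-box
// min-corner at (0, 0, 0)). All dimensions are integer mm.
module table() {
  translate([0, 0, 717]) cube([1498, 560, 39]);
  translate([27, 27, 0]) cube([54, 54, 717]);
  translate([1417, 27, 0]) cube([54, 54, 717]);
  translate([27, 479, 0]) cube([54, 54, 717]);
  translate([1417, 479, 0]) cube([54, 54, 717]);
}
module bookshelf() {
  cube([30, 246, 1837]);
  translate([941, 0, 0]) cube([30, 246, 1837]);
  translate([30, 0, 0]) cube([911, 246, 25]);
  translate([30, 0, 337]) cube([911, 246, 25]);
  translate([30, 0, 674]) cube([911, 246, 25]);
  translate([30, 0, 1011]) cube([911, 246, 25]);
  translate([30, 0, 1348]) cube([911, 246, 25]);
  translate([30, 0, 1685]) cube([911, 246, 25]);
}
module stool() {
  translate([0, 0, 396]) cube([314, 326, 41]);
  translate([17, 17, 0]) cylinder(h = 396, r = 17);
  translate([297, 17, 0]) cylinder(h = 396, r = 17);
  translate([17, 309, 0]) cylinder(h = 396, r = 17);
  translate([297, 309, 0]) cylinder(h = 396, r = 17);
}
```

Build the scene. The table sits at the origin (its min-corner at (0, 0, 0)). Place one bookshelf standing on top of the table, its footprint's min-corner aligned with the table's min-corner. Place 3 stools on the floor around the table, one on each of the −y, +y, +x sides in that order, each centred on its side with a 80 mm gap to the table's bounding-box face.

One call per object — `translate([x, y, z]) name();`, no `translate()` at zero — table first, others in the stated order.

table();
translate([0, 0, 756]) bookshelf();
translate([592, -406, 0]) stool();
translate([592, 640, 0]) stool();
translate([1578, 117, 0]) stool();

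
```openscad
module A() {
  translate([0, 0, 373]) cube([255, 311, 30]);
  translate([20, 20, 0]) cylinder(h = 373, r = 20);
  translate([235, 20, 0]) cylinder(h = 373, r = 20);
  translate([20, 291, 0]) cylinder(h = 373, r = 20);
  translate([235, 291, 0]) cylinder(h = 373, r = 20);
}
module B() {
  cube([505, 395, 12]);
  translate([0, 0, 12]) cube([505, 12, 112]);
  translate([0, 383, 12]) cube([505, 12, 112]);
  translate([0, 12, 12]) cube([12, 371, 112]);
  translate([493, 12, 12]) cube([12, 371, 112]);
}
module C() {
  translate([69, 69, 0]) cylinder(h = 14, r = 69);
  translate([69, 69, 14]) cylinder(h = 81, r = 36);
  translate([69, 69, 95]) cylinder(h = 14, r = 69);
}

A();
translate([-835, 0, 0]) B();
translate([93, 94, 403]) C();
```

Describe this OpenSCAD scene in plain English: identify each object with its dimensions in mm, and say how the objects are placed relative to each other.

A is a four-legged stool. The seat is a 255×311×30 mm slab whose top surface is at z = 403 mm; four round legs, each 40 mm in diameter, run from the floor (z = 0) to the underside of the seat, each leg's axis is inset half a diameter from the nearest pair of seat edges (so the leg's bounding box is flush with the corner).

B is an open-topped rectangular box: outside dimensions 505×395×124 mm, with a uniform wall and base thickness of 12 mm. The base is a full 505×395 slab on the floor; four walls sit on top of the base. The front and back walls (the −y and +y sides) span the full width; the two side walls fit between them.

C is a spool: two coaxial disc flanges of radius 69 mm and thickness 14 mm, joined by a core cylinder of radius 36 mm and height 81 mm. The lower flange rests on z = 0 and the three cylinders share a vertical axis.

The open box is on the floor beside the stool on its −x side. The spool is on top of the stool.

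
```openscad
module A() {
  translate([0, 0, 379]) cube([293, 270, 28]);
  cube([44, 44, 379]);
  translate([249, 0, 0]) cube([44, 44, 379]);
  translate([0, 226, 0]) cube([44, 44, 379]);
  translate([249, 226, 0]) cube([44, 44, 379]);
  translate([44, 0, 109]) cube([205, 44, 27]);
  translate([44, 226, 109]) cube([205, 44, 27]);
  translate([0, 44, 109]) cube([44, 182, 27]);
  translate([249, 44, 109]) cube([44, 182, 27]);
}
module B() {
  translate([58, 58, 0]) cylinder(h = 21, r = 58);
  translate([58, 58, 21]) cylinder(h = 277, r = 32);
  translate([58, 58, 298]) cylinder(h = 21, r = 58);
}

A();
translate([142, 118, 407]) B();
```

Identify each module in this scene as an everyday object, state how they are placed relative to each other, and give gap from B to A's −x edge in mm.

The spool's min-x is at 142; the stool's min-x is 0; gap = 142 mm.

A is a stool. B is a spool. The spool is on top of the stool. The gap from the spool to the stool's −x edge is 142 mm.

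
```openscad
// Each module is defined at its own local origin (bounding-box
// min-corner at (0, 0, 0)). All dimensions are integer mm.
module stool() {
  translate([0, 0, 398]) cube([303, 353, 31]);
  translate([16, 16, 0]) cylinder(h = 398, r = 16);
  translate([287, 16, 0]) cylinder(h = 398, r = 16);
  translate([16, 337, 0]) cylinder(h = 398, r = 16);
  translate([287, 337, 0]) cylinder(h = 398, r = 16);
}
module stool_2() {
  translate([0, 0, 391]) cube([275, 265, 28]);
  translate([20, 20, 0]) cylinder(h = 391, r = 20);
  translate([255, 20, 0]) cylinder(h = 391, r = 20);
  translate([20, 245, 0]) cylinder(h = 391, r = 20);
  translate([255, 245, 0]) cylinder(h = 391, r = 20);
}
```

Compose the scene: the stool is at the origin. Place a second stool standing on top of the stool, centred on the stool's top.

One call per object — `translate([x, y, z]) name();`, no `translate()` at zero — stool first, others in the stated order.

stool();
translate([14, 44, 429]) stool_2();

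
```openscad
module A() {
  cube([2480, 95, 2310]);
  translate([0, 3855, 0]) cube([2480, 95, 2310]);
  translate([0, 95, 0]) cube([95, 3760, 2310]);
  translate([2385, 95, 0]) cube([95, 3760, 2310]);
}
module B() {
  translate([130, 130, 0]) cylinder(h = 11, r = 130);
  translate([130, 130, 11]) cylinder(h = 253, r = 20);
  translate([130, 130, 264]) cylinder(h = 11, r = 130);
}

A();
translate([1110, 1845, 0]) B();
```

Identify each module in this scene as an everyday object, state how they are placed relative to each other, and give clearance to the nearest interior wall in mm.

A is a house frame. B is a spool. The spool sits inside the house frame, centred. The clearance to the nearest interior wall is 1015 mm.

Clearances: x = 1015, y = 1750; minimum 1015 mm.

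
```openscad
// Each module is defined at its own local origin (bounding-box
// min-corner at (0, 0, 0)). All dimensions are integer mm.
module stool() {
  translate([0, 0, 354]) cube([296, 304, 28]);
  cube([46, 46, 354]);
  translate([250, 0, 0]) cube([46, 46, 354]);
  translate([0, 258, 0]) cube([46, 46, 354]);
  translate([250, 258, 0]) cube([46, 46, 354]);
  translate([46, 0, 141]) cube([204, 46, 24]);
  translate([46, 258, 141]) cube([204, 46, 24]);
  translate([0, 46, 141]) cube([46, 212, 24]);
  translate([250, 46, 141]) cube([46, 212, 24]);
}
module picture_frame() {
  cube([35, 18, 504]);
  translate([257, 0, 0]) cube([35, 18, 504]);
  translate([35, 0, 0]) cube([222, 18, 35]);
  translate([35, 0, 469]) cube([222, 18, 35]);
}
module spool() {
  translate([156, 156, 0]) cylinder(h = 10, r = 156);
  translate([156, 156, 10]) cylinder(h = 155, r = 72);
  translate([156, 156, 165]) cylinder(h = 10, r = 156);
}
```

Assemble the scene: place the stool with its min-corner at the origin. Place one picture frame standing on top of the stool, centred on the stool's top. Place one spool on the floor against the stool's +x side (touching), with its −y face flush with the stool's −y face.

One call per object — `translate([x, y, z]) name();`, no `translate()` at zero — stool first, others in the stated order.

stool();
translate([2, 143, 382]) picture_frame();
translate([296, 0, 0]) spool();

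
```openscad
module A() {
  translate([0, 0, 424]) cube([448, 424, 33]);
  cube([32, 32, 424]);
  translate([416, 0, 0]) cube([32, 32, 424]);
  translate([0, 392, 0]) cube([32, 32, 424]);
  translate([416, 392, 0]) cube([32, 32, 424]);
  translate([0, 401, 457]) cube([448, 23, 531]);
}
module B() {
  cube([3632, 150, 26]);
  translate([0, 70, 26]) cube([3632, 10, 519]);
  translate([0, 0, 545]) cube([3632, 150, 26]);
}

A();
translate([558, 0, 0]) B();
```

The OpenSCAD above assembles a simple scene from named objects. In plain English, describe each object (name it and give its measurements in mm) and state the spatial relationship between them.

A is a chair: 448×424 mm seat, 33 mm thick, top at z = 457 mm, on four 32 mm square corner legs flush with the seat edges. A 23 mm thick backrest slab spans the full seat width, extending 531 mm above the seat top, its back face flush with the seat's +y edge.

B is an I-beam lying along x, 3632 mm long. Overall section height 571 mm. Two flanges 150 mm wide (y) and 26 mm thick, one on the floor and one at the top; a web 10 mm thick runs between them, centred on the flange width.

The I-beam is on the floor beside the chair on its +x side.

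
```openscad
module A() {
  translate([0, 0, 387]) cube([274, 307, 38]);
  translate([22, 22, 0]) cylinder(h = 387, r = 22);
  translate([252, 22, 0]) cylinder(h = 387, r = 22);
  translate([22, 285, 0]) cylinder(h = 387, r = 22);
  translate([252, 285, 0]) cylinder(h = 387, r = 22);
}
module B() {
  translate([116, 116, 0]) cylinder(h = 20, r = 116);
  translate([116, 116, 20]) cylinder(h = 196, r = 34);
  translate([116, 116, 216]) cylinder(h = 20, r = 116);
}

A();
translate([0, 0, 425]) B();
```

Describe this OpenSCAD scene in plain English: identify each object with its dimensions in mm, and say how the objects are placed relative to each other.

A is a four-legged stool. The seat is 274×307 mm, 38 mm thick, top at z = 425 mm. It stands on four round legs, each 44 mm in diameter, from z = 0 to the seat underside, each leg's axis is inset half a diameter from the nearest pair of seat edges (so the leg's bounding box is flush with the corner).

B is a spool: two coaxial disc flanges of radius 116 mm and thickness 20 mm, joined by a core cylinder of radius 34 mm and height 196 mm. The lower flange rests on z = 0 and the three cylinders share a vertical axis.

The spool is on top of the stool.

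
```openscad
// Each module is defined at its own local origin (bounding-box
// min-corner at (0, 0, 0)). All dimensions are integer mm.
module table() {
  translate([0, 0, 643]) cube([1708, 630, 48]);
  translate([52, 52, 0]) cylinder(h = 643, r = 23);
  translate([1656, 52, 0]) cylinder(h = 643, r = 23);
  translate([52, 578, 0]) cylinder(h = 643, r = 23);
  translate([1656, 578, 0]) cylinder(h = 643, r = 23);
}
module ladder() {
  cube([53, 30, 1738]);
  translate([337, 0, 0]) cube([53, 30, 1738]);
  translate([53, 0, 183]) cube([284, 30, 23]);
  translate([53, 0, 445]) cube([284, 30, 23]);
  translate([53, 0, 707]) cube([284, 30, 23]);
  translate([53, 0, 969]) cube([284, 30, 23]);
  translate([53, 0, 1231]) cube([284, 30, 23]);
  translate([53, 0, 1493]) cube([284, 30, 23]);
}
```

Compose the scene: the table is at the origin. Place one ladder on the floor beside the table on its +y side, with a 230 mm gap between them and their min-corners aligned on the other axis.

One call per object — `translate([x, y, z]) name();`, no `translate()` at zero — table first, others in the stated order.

table();
translate([0, 860, 0]) ladder();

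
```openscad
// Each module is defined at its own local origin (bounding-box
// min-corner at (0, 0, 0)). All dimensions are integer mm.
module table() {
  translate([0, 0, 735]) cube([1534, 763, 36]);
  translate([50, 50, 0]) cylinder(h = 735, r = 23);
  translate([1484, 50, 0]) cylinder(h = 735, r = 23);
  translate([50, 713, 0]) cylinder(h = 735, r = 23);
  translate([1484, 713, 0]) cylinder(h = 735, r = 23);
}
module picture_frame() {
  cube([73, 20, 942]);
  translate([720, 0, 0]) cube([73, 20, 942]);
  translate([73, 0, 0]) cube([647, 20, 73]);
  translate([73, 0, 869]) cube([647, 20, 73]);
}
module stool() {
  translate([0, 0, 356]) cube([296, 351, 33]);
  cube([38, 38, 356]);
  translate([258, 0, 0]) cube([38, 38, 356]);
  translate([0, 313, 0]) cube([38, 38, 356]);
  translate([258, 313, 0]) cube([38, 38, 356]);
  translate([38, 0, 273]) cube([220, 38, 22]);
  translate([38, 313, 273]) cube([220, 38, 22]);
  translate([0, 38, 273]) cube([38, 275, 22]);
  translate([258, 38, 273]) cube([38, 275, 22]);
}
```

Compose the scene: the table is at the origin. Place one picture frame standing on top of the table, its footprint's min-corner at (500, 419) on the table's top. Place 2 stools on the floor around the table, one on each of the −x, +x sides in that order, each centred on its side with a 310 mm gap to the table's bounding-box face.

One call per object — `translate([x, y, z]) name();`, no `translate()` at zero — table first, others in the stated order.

table();
translate([500, 419, 771]) picture_frame();
translate([-606, 206, 0]) stool();
translate([1844, 206, 0]) stool();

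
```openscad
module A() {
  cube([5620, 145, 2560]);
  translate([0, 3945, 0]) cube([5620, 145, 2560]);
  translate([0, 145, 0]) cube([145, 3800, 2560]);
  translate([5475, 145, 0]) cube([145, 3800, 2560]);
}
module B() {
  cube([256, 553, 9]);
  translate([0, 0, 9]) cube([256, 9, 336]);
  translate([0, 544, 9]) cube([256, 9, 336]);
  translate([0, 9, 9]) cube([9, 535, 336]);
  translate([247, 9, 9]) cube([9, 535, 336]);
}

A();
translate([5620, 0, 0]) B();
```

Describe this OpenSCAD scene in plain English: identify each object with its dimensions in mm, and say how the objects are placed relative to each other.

A is a box-shaped house frame (walls only): outside footprint 5620×4090 mm, wall height 2560 mm, wall thickness 145 mm. The two y-facing walls run the full x-width; the two x-facing walls fit between the inner faces of the y-facing walls.

B is an open storage box with external size 256×553×345 mm and wall thickness 9 mm (the base is also 9 mm thick). The base covers the whole footprint; the four walls stand on the base, with the y-facing walls full-width and the x-facing walls fitting between their inner faces.

The open box is against the house frame's +x side, with their −y faces flush.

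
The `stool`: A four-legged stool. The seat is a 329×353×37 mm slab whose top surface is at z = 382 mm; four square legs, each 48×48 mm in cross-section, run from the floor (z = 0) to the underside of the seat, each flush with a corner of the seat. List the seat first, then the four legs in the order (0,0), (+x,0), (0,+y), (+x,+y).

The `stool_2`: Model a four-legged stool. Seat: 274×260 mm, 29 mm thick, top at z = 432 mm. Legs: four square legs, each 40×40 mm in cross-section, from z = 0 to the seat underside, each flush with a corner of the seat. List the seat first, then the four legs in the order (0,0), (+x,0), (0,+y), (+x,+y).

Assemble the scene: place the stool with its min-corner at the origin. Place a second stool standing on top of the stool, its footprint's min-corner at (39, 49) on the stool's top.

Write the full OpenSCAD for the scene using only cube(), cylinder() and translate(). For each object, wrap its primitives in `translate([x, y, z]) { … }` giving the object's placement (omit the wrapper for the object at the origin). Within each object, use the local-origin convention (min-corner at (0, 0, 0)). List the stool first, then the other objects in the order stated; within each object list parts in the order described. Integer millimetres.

translate([0, 0, 345]) cube([329, 353, 37]);
cube([48, 48, 345]);
translate([281, 0, 0]) cube([48, 48, 345]);
translate([0, 305, 0]) cube([48, 48, 345]);
translate([281, 305, 0]) cube([48, 48, 345]);
translate([39, 49, 382]) {
  translate([0, 0, 403]) cube([274, 260, 29]);
  cube([40, 40, 403]);
  translate([234, 0, 0]) cube([40, 40, 403]);
  translate([0, 220, 0]) cube([40, 40, 403]);
  translate([234, 220, 0]) cube([40, 40, 403]);
}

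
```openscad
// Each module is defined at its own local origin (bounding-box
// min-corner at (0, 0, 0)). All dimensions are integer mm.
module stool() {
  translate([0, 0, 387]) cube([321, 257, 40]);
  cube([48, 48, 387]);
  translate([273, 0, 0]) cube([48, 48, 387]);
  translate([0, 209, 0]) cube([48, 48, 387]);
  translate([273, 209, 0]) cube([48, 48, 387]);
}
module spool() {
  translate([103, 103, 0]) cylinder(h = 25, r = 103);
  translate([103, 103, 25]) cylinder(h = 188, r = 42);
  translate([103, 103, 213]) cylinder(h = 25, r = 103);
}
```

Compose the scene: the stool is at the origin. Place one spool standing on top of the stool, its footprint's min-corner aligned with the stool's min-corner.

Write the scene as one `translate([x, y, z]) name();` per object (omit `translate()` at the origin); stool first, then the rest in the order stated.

stool();
translate([0, 0, 427]) spool();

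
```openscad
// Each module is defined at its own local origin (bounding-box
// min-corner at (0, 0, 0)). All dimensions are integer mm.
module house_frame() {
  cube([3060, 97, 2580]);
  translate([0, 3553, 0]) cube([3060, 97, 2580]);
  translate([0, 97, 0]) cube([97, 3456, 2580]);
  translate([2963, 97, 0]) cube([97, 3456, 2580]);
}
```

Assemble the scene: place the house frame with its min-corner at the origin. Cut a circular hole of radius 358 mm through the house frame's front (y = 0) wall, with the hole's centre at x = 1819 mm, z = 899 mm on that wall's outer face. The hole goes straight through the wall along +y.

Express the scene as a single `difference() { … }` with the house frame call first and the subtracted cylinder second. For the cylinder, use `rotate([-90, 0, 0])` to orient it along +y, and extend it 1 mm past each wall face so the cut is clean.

difference() {
  house_frame();
  translate([1819, -1, 899]) rotate([-90, 0, 0]) cylinder(h = 99, r = 358);
}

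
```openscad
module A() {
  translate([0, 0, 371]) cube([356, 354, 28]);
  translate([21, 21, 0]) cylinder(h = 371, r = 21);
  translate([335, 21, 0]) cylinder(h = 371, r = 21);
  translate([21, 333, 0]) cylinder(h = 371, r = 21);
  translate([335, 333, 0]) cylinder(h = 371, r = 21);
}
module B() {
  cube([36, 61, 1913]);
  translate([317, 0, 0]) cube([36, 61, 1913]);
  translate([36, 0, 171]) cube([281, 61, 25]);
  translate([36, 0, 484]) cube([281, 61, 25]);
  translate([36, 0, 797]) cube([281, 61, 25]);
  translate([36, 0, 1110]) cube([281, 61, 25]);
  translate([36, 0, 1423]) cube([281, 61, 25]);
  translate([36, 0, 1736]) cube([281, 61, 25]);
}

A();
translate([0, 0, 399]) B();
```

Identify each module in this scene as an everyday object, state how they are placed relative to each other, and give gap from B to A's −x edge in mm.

The ladder's min-x is at 0; the stool's min-x is 0; gap = 0 mm.

A is a stool. B is a ladder. The ladder is on top of the stool. The gap from the ladder to the stool's −x edge is 0 mm.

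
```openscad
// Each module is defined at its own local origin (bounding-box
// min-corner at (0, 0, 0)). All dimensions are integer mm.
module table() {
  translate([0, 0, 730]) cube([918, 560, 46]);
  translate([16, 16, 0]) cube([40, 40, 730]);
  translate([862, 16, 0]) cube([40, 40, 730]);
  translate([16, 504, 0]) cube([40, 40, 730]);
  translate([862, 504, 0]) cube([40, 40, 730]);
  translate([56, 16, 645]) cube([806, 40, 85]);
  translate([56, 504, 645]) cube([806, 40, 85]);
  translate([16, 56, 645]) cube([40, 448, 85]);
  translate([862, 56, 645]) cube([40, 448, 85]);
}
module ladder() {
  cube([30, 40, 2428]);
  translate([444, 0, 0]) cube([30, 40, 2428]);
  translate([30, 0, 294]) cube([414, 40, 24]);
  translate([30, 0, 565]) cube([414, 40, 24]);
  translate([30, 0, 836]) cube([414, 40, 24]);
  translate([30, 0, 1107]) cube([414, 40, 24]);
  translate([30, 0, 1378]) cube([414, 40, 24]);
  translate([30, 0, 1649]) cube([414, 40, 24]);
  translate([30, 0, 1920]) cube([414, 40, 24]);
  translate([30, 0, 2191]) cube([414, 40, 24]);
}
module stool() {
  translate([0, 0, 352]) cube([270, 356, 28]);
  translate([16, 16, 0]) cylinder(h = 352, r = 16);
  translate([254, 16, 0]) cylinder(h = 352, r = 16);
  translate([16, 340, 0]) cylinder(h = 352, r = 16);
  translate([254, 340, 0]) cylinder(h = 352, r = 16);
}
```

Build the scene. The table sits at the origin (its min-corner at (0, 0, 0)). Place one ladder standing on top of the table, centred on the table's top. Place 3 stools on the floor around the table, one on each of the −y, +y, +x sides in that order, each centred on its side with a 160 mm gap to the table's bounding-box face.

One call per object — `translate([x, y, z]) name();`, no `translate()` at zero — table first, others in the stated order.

table();
translate([222, 260, 776]) ladder();
translate([324, -516, 0]) stool();
translate([324, 720, 0]) stool();
translate([1078, 102, 0]) stool();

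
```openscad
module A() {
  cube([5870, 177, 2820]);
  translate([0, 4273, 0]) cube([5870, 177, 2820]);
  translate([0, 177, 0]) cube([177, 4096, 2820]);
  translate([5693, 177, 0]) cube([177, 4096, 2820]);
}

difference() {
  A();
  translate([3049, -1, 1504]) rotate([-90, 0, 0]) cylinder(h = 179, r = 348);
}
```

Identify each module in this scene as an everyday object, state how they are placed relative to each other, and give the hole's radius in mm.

The subtracted cylinder has r = 348 mm.

A is a house frame. The house frame has a circular hole through its front wall. The hole's radius is 348 mm.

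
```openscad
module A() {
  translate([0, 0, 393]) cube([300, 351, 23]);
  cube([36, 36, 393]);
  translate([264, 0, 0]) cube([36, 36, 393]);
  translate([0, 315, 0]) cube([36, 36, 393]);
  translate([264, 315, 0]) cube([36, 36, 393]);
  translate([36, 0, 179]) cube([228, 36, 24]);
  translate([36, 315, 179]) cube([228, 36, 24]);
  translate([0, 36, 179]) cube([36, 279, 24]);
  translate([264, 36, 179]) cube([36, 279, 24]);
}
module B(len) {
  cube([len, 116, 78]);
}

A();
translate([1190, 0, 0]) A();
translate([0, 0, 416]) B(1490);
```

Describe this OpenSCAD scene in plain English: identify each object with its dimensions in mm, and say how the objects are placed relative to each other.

A is a four-legged stool. The seat is 300×351 mm, 23 mm thick, top at z = 416 mm. It stands on four square legs, each 36×36 mm in cross-section, from z = 0 to the seat underside, each flush with a corner of the seat. Four stretchers, 36 mm wide and 24 mm tall, connect adjacent legs with their undersides at z = 179 mm, each running between the inner faces of the legs it joins and aligned with the legs' outer faces on the other axis.

B is a rectangular beam 1490 mm long (x), 116 mm deep (y), 78 mm thick (z).

The beam spans the tops of two stools placed 890 mm apart, resting at z = 416 mm.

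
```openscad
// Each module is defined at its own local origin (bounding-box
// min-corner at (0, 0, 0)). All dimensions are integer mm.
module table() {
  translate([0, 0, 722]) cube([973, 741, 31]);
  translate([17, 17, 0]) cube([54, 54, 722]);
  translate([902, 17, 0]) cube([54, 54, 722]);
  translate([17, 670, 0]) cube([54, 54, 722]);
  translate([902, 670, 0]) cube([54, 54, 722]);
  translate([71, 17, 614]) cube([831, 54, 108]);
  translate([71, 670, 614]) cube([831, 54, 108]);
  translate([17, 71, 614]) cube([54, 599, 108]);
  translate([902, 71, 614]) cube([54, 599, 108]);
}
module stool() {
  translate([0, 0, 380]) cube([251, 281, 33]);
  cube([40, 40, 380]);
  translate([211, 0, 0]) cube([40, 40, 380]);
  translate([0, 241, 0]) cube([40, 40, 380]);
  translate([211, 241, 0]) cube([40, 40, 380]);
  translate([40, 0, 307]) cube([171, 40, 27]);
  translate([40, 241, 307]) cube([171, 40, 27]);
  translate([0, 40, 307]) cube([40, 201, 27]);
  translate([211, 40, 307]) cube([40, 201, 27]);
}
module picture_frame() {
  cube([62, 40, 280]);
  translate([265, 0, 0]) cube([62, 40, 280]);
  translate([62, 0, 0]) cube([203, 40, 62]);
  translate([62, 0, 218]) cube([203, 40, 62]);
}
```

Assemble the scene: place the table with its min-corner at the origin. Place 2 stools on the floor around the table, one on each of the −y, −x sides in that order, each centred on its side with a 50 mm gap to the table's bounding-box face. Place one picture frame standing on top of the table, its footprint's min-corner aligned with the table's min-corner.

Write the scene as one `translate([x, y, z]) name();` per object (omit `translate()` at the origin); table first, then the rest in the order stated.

table();
translate([361, -331, 0]) stool();
translate([-301, 230, 0]) stool();
translate([0, 0, 753]) picture_frame();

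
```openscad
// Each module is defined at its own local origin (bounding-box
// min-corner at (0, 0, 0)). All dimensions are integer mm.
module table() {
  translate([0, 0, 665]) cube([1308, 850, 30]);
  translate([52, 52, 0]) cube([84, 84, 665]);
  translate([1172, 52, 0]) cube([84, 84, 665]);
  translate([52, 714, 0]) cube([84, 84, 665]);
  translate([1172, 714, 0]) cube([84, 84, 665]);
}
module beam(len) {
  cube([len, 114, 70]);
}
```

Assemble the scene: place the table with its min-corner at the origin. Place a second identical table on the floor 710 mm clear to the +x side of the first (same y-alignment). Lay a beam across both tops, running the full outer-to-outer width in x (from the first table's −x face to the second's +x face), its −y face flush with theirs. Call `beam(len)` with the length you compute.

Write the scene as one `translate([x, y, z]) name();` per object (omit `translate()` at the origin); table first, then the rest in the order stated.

table();
translate([2018, 0, 0]) table();
translate([0, 0, 695]) beam(3326);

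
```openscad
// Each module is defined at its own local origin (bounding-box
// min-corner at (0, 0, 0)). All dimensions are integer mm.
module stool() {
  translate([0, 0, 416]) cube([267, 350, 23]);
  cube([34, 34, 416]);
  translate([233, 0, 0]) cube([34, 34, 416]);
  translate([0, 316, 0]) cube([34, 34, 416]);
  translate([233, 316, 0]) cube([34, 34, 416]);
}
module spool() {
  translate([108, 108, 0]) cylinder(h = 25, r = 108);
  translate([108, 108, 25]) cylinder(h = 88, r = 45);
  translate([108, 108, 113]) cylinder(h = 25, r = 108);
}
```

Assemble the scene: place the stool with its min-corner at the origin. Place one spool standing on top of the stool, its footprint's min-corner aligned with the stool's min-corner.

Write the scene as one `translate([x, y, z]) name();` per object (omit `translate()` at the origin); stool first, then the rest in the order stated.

stool();
translate([0, 0, 439]) spool();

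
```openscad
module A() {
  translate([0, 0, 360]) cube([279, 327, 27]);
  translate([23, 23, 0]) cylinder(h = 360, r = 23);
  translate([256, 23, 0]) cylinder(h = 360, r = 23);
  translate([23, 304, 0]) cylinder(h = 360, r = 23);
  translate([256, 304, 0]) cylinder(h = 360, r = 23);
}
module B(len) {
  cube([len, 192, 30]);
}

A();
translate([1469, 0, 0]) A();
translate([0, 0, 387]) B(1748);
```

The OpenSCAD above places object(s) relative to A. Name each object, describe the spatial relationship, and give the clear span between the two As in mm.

A is a stool. B is a beam. A beam spans the tops of two stools. The clear span between the two stools is 1190 mm.

Second stool starts at x = 1469; first ends at x = 279; clear span = 1469 − 279 = 1190 mm.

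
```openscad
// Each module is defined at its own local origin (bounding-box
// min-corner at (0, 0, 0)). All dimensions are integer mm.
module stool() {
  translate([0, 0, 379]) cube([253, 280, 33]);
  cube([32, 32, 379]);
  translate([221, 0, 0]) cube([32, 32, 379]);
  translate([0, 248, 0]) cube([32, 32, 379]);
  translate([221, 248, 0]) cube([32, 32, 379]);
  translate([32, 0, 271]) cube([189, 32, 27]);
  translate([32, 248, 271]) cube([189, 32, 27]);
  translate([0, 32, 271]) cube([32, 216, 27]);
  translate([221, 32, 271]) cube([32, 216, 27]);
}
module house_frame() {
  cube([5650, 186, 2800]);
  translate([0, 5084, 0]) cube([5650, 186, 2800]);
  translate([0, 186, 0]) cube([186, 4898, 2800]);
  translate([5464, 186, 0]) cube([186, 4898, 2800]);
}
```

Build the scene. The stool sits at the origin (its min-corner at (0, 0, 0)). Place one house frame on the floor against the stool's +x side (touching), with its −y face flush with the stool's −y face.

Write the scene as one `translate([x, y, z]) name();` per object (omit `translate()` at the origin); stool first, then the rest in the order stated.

stool();
translate([253, 0, 0]) house_frame();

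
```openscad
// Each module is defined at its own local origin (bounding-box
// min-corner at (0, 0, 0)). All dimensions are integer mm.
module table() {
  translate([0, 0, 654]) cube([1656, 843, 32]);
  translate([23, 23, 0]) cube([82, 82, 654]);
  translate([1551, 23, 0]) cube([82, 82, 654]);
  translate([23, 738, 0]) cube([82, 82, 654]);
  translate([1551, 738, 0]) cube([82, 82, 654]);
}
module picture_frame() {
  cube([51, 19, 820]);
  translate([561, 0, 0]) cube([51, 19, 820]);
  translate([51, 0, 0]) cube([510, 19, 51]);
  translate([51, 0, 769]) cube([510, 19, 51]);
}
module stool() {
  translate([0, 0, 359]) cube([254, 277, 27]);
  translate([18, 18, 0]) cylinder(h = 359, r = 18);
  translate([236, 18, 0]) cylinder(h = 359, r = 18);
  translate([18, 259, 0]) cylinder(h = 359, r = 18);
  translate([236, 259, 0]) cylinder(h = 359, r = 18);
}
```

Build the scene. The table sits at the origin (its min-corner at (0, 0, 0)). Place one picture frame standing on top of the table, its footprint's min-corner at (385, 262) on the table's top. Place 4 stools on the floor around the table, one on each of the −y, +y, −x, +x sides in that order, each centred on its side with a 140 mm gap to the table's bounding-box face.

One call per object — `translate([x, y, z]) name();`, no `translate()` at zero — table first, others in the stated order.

table();
translate([385, 262, 686]) picture_frame();
translate([701, -417, 0]) stool();
translate([701, 983, 0]) stool();
translate([-394, 283, 0]) stool();
translate([1796, 283, 0]) stool();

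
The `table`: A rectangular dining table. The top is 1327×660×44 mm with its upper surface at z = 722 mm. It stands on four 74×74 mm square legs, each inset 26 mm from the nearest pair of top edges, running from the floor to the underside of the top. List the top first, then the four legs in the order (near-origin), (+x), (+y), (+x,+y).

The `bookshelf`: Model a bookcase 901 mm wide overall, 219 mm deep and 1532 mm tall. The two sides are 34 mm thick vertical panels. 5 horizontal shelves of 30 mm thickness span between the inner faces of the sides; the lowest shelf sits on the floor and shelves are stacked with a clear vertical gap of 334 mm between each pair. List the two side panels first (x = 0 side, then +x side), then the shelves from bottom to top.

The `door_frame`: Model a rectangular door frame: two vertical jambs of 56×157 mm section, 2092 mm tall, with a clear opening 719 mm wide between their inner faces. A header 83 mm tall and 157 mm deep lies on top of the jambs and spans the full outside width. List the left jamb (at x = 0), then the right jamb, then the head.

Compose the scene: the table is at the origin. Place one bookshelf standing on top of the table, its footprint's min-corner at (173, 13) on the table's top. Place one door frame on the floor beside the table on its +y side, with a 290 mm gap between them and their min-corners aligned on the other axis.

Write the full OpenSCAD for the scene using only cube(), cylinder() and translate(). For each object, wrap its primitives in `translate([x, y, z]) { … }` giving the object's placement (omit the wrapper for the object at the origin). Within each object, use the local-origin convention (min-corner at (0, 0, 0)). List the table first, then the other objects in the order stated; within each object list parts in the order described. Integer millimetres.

translate([0, 0, 678]) cube([1327, 660, 44]);
translate([26, 26, 0]) cube([74, 74, 678]);
translate([1227, 26, 0]) cube([74, 74, 678]);
translate([26, 560, 0]) cube([74, 74, 678]);
translate([1227, 560, 0]) cube([74, 74, 678]);
translate([173, 13, 722]) {
  cube([34, 219, 1532]);
  translate([867, 0, 0]) cube([34, 219, 1532]);
  translate([34, 0, 0]) cube([833, 219, 30]);
  translate([34, 0, 364]) cube([833, 219, 30]);
  translate([34, 0, 728]) cube([833, 219, 30]);
  translate([34, 0, 1092]) cube([833, 219, 30]);
  translate([34, 0, 1456]) cube([833, 219, 30]);
}
translate([0, 950, 0]) {
  cube([56, 157, 2092]);
  translate([775, 0, 0]) cube([56, 157, 2092]);
  translate([0, 0, 2092]) cube([831, 157, 83]);
}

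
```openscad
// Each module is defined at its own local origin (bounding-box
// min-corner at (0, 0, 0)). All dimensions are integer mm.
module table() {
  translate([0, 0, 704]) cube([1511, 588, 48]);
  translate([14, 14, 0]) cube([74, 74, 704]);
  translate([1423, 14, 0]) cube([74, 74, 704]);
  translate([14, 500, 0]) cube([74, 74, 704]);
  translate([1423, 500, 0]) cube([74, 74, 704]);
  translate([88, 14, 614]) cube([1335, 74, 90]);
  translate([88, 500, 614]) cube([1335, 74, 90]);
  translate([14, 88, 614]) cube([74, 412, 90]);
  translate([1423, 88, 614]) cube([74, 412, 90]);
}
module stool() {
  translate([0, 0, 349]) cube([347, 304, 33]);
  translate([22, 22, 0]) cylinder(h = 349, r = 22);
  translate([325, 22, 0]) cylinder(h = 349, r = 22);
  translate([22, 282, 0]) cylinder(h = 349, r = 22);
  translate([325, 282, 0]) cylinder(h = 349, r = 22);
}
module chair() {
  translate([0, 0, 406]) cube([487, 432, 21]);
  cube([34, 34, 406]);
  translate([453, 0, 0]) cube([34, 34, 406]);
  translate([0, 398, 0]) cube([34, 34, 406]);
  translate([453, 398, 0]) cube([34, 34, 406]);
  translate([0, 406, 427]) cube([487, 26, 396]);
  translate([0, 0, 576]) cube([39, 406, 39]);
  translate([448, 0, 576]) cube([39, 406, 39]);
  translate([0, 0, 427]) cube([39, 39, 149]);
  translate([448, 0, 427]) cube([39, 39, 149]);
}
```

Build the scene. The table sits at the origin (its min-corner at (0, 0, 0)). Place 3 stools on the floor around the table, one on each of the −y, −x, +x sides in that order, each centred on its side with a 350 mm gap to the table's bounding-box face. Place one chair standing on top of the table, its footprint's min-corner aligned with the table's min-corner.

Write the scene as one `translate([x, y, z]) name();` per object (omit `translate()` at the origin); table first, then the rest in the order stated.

table();
translate([582, -654, 0]) stool();
translate([-697, 142, 0]) stool();
translate([1861, 142, 0]) stool();
translate([0, 0, 752]) chair();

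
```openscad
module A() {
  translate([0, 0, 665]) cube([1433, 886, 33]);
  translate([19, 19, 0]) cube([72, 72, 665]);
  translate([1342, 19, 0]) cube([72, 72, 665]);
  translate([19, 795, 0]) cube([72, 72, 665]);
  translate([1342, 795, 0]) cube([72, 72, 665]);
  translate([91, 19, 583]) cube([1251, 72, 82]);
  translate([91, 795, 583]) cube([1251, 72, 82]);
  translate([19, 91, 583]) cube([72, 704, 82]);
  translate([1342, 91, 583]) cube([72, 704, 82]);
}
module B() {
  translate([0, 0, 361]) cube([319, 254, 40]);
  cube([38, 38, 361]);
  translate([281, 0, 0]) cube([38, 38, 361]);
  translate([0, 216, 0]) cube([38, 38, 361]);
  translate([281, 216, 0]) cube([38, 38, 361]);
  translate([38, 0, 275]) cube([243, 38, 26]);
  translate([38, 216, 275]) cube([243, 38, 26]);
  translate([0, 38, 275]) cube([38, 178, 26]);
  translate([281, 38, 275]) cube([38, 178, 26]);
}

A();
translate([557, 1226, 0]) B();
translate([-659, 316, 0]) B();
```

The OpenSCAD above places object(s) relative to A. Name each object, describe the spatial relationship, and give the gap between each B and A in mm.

Each stool's nearest face is 340 mm from the table's bounding box.

A is a table. B is a stool. Two stools sit around the table at the +y, −x sides. The gap between each stool and the table is 340 mm.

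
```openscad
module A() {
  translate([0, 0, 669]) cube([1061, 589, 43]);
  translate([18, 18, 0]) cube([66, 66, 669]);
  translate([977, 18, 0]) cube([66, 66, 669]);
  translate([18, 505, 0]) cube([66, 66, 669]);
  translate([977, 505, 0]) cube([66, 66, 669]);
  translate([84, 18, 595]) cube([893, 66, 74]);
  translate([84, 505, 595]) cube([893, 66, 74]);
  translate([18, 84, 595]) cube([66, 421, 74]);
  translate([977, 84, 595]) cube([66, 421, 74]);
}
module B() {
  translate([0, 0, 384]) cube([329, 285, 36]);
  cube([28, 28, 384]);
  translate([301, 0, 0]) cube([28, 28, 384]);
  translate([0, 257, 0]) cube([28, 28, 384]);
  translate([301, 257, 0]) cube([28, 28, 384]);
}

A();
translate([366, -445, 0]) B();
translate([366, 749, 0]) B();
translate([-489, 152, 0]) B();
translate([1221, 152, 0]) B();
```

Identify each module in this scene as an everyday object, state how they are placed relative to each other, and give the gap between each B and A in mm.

Each stool's nearest face is 160 mm from the table's bounding box.

A is a table. B is a stool. Four stools sit around the table at the −y, +y, −x, +x sides. The gap between each stool and the table is 160 mm.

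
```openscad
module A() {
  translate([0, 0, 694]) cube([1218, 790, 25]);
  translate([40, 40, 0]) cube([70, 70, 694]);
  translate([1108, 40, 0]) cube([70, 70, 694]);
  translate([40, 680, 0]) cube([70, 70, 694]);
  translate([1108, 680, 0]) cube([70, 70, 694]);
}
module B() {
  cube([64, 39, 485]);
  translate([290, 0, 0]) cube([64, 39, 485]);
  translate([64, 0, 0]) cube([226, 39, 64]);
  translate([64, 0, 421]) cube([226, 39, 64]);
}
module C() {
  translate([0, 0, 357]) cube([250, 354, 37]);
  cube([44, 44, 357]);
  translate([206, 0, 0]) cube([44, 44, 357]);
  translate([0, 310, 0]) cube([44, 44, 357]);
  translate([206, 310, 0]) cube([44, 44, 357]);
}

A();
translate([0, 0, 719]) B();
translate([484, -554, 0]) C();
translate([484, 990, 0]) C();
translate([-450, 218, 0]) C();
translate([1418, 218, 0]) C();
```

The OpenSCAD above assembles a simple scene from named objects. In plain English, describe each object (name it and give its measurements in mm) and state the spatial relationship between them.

A is a rectangular dining table. The top is 1218×790×25 mm with its upper surface at z = 719 mm. It stands on four 70×70 mm square legs, each inset 40 mm from the nearest pair of top edges, running from the floor to the underside of the top.

B is a picture frame with a 226×357 mm rectangular opening (x by z) and a uniform 64 mm border on every side. Frame depth is 39 mm along y. It is built from two vertical stiles running the full outside height and two horizontal rails spanning the gap between the stiles.

C is a simple wooden stool: a rectangular seat 250 mm (x) by 354 mm (y), 37 mm thick, top face at z = 394 mm, on four square legs, each 44×44 mm in cross-section. The legs rest on z = 0, each flush with a corner of the seat.

The picture frame is on top of the table. Four stools sit around the table at the −y, +y, −x, +x sides.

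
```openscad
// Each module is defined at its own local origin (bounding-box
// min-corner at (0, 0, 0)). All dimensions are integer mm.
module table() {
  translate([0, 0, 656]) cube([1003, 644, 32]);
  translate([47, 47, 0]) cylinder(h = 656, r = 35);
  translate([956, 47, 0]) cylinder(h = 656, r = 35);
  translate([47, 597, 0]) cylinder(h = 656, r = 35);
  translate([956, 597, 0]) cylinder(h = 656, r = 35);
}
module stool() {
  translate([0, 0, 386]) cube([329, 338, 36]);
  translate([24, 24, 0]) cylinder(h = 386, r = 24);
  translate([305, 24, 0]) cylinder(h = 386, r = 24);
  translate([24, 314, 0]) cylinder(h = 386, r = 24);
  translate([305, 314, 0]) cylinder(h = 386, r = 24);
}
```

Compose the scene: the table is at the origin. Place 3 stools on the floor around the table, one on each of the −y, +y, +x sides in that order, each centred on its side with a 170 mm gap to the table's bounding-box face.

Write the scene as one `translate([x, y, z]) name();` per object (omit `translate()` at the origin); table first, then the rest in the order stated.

table();
translate([337, -508, 0]) stool();
translate([337, 814, 0]) stool();
translate([1173, 153, 0]) stool();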